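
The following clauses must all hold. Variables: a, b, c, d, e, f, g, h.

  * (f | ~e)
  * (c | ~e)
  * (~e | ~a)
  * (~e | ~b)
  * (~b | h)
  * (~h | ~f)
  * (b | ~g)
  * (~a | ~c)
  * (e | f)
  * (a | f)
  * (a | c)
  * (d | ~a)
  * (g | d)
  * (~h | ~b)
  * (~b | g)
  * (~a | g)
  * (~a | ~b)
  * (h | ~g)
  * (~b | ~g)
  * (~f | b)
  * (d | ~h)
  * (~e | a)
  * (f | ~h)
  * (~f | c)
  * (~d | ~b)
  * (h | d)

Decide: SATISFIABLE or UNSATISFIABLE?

b = True:
  propagation gives e=False, h=True; an empty clause results — contradiction.
b = False:
  propagation gives g=False, d=True, a=False, f=True; an empty clause results — contradiction.
Every branch closes, so no satisfying assignment exists.

UNSATISFIABLE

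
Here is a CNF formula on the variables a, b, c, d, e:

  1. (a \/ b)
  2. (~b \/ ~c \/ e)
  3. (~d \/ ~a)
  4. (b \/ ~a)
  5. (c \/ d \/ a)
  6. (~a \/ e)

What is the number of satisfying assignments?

6

The models are:
  a=0 b=1 c=0 d=1 e=0
  a=0 b=1 c=0 d=1 e=1
  a=0 b=1 c=1 d=0 e=1
  a=0 b=1 c=1 d=1 e=1
  a=1 b=1 c=0 d=0 e=1
  a=1 b=1 c=1 d=0 e=1
Count: 6.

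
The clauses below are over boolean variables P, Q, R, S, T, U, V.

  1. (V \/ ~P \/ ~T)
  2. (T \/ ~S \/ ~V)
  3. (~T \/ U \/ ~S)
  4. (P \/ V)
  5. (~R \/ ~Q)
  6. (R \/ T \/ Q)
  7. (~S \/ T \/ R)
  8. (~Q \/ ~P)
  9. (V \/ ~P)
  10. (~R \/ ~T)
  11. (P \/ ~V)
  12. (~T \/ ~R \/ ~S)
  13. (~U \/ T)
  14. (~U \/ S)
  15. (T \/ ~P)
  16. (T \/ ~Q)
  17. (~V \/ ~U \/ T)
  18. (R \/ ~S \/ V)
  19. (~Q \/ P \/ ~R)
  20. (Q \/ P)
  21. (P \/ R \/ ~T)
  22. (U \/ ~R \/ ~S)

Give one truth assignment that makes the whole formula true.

Try P = True.
  then Q is forced to False.
  then V is forced to True.
  then T is forced to True.
  then R is forced to False.
Branch on S: take S = False.
  then U is forced to False.
Every clause has at least one true literal under this assignment.

P = T, Q = F, R = F, S = F, T = T, U = F, V = T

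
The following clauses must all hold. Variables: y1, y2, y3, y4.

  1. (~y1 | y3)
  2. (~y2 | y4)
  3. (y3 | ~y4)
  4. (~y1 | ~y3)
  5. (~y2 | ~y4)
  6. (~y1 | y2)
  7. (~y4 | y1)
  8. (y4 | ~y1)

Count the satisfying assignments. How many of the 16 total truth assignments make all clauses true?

2

Satisfying assignments:
  y1=0 y2=0 y3=0 y4=0
  y1=0 y2=0 y3=1 y4=0
Count: 2.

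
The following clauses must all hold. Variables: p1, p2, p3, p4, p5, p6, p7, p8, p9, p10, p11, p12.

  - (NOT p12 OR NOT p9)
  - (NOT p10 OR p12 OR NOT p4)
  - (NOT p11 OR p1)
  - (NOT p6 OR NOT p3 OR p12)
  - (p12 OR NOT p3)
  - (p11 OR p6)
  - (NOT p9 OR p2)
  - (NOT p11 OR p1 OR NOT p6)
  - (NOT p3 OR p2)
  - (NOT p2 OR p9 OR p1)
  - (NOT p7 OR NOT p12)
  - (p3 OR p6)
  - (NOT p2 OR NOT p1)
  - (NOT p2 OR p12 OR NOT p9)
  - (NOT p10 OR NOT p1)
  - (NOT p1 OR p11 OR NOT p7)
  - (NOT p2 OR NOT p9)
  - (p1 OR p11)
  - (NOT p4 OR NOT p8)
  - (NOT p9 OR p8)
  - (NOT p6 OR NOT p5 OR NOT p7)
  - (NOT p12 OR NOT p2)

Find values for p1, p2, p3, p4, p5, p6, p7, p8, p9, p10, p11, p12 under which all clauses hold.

p1=T, p2=F, p3=F, p4=T, p5=T, p6=T, p7=F, p8=F, p9=F, p10=F, p11=T, p12=F

Pure literal: p7 appears only negated; assign p7 = False.
p10 occurs only negated in the remaining clauses — set p10 = False.
Set p1 = True and propagate.
  then p2 is forced to False.
  then p9 is forced to False.
  then p3 is forced to False.
  then p6 is forced to True.
Branch on p4: take p4 = True.
  then p8 is forced to False.
p5, p11, p12 are now unconstrained; take p5 = True, p11 = True, p12 = False.
Every clause has at least one true literal under this assignment.
Check each clause:
  1. (NOT p9 OR NOT p12) — NOT p12 is true.
  2. (p12 OR NOT p4 OR NOT p10) — NOT p10 is true.
  3. (p1 OR NOT p11) — p1 is true.
  4. (NOT p3 OR NOT p6 OR p12) — NOT p3 is true.
  5. (NOT p3 OR p12) — NOT p3 is true.
  6. (p11 OR p6) — p11 is true.
  7. (p2 OR NOT p9) — NOT p9 is true.
  8. (p1 OR NOT p11 OR NOT p6) — p1 is true.
  9. (p2 OR NOT p3) — NOT p3 is true.
  10. (p9 OR NOT p2 OR p1) — p1 is true.
  11. (NOT p7 OR NOT p12) — NOT p7 is true.
  12. (p6 OR p3) — p6 is true.
  13. (NOT p2 OR NOT p1) — NOT p2 is true.
  14. (NOT p2 OR NOT p9 OR p12) — NOT p2 is true.
  15. (NOT p10 OR NOT p1) — NOT p10 is true.
  16. (NOT p1 OR NOT p7 OR p11) — NOT p7 is true.
  17. (NOT p9 OR NOT p2) — NOT p2 is true.
  18. (p1 OR p11) — p1 is true.
  19. (NOT p8 OR NOT p4) — NOT p8 is true.
  20. (p8 OR NOT p9) — NOT p9 is true.
  21. (NOT p6 OR NOT p5 OR NOT p7) — NOT p7 is true.
  22. (NOT p12 OR NOT p2) — NOT p12 is true.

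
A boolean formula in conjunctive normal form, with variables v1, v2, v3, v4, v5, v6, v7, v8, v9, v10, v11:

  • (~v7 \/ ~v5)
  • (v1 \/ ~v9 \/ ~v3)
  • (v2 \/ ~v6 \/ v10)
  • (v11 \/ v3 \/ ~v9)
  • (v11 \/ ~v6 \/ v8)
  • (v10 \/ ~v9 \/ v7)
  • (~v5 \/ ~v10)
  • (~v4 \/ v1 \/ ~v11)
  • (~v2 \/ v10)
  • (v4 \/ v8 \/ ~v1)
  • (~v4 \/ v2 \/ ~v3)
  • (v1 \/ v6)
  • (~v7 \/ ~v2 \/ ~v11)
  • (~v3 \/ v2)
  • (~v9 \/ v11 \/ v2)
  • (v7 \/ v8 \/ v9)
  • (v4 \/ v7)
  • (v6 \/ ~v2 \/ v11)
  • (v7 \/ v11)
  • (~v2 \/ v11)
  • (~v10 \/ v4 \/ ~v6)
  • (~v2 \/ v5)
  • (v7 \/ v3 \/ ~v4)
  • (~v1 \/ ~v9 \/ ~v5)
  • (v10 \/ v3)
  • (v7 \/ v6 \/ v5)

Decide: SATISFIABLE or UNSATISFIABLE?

v8 occurs only positively in the remaining clauses — set v8 = True.
Set v1 = True and propagate.
For the remaining variables, v2 = False, v3 = False, v4 = True, v5 = False, v6 = False, v7 = True, v9 = True, v10 = True, v11 = True works.
Every clause has at least one true literal under this assignment.
So v1=T, v2=F, v3=F, v4=T, v5=F, v6=F, v7=T, v8=T, v9=T, v10=T, v11=T is a satisfying assignment.

SATISFIABLE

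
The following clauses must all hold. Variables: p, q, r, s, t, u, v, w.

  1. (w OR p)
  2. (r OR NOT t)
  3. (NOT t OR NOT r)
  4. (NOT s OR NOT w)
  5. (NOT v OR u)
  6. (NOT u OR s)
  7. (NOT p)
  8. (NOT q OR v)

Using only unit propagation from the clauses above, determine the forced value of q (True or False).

(NOT p) is a unit clause: p = False.
(p OR w): since p = False, the clause reduces to (w). w = True.
In (NOT w OR NOT s), NOT w is now false; NOT s must hold, so s = False.
From (s OR NOT u) and s = False: u = False.
From (NOT v OR u) and u = False: v = False.
(v OR NOT q) with v = False leaves only NOT q, so q = False.

False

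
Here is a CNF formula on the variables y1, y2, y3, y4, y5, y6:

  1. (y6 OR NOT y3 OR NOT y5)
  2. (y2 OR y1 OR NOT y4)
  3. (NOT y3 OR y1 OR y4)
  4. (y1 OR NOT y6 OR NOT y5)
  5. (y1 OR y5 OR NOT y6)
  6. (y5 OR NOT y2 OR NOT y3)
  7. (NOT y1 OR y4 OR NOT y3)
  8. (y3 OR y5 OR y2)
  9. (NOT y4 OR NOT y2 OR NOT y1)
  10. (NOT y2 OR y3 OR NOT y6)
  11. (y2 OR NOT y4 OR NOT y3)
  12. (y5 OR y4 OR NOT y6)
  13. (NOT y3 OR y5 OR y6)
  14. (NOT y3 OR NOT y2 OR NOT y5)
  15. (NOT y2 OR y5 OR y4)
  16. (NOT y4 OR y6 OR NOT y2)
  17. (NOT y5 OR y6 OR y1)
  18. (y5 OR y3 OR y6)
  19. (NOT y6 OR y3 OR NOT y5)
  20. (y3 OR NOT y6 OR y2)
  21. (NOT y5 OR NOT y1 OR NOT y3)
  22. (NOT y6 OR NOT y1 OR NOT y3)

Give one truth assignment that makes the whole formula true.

y1 = T  y2 = F  y3 = F  y4 = F  y5 = T  y6 = F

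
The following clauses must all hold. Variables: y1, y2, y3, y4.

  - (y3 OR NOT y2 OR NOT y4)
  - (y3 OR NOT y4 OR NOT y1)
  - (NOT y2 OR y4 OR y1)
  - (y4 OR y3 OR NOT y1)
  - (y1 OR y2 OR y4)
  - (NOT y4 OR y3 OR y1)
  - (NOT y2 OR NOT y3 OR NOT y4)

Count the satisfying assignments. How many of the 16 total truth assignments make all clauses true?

4

Satisfying assignments:
  y1=0 y2=0 y3=1 y4=1
  y1=1 y2=0 y3=1 y4=0
  y1=1 y2=0 y3=1 y4=1
  y1=1 y2=1 y3=1 y4=0
That's 4 in total.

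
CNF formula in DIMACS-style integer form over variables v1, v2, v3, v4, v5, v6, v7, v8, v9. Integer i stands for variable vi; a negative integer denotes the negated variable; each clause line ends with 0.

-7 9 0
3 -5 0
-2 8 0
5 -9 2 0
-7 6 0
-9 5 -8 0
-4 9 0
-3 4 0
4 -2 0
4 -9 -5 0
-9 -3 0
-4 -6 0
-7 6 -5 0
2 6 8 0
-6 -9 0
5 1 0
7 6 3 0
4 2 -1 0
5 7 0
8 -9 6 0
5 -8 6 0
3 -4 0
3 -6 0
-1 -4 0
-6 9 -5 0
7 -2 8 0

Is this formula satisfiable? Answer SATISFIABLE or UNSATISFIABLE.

UNSATISFIABLE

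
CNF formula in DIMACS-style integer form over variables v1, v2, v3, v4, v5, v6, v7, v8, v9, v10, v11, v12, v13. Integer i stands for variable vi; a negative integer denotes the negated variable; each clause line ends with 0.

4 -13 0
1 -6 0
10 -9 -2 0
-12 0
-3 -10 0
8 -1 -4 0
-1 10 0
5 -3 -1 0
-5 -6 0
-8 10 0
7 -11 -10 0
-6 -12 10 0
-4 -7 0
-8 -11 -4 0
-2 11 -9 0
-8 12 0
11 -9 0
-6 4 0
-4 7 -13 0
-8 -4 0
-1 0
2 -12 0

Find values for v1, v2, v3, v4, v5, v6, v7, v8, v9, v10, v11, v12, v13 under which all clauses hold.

Unit propagation: (¬v12) forces v12 = False.
(¬v8) is a unit clause, so v8 = False.
The clause (¬v1) is unit: v1 must be False.
Unit propagation: (¬v6) forces v6 = False.
Pure literal: v2 appears only negated; assign v2 = False.
v3 occurs only negated in the remaining clauses — set v3 = False.
Set v4 = False and propagate.
  then v13 is forced to False.
Branch on v7: take v7 = False.
Branch on v9: take v9 = False.
The remaining clauses are satisfied by v5 = True, v10 = True, v11 = False.
Check each clause:
  1. (¬v13 ∨ v4) — ¬v13 is true.
  2. (v1 ∨ ¬v6) — ¬v6 is true.
  3. (v10 ∨ ¬v9 ∨ ¬v2) — v10 is true.
  4. (¬v12) — ¬v12 is true.
  5. (¬v10 ∨ ¬v3) — ¬v3 is true.
  6. (v8 ∨ ¬v1 ∨ ¬v4) — ¬v4 is true.
  7. (v10 ∨ ¬v1) — v10 is true.
  8. (¬v1 ∨ ¬v3 ∨ v5) — ¬v3 is true.
  9. (¬v5 ∨ ¬v6) — ¬v6 is true.
  10. (v10 ∨ ¬v8) — ¬v8 is true.
  11. (v7 ∨ ¬v10 ∨ ¬v11) — ¬v11 is true.
  12. (¬v12 ∨ ¬v6 ∨ v10) — v10 is true.
  13. (¬v4 ∨ ¬v7) — ¬v7 is true.
  14. (¬v11 ∨ ¬v4 ∨ ¬v8) — ¬v8 is true.
  15. (¬v9 ∨ v11 ∨ ¬v2) — ¬v2 is true.
  16. (¬v8 ∨ v12) — ¬v8 is true.
  17. (v11 ∨ ¬v9) — ¬v9 is true.
  18. (¬v6 ∨ v4) — ¬v6 is true.
  19. (v7 ∨ ¬v4 ∨ ¬v13) — ¬v13 is true.
  20. (¬v4 ∨ ¬v8) — ¬v8 is true.
  21. (¬v1) — ¬v1 is true.
  22. (¬v12 ∨ v2) — ¬v12 is true.

v1=0  v2=0  v3=0  v4=0  v5=1  v6=0  v7=0  v8=0  v9=0  v10=1  v11=0  v12=0  v13=0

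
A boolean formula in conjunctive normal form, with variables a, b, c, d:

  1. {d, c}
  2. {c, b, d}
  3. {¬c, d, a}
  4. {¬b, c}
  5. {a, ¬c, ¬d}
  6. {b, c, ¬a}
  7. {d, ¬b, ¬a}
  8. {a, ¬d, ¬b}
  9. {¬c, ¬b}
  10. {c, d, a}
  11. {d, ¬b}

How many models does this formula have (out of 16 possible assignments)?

3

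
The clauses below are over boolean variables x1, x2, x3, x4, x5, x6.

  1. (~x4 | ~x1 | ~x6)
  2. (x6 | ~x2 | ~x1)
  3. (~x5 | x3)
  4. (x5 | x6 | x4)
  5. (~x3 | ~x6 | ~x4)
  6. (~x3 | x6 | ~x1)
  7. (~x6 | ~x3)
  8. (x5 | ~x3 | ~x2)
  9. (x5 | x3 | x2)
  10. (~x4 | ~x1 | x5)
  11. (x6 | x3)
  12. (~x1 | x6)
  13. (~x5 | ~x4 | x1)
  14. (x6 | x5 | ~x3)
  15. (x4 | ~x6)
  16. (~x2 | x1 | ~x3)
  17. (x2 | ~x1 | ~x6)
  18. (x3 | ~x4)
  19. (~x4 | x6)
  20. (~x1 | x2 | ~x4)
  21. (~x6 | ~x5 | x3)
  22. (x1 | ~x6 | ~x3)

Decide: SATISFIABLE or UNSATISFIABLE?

Try x1 = False.
Branch on x2: take x2 = False.
The remaining clauses are satisfied by x3 = True, x4 = False, x5 = True, x6 = False.
Every clause has at least one true literal under this assignment.
So x1 = False, x2 = False, x3 = True, x4 = False, x5 = True, x6 = False is a satisfying assignment.

SATISFIABLE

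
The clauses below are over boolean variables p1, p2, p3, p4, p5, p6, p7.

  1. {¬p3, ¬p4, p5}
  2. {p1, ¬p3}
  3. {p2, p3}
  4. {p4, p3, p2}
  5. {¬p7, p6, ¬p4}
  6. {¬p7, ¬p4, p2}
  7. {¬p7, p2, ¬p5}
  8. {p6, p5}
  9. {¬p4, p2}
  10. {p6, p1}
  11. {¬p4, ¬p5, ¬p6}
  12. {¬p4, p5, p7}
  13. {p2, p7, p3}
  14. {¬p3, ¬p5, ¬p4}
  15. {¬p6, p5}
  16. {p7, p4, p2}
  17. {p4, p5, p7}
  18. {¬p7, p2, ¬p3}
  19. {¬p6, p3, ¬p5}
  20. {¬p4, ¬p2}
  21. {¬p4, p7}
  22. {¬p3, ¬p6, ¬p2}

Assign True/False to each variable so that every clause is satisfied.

p1=True, p2=True, p3=False, p4=False, p5=True, p6=False, p7=False

Check each clause:
  1. {¬p3, p5, ¬p4} — ¬p3 is true.
  2. {¬p3, p1} — p1 is true.
  3. {p2, p3} — p2 is true.
  4. {p2, p4, p3} — p2 is true.
  5. {¬p4, p6, ¬p7} — ¬p7 is true.
  6. {¬p4, ¬p7, p2} — ¬p7 is true.
  7. {p2, ¬p7, ¬p5} — ¬p7 is true.
  8. {p6, p5} — p5 is true.
  9. {p2, ¬p4} — p2 is true.
  10. {p6, p1} — p1 is true.
  11. {¬p6, ¬p4, ¬p5} — ¬p6 is true.
  12. {p7, p5, ¬p4} — ¬p4 is true.
  13. {p7, p3, p2} — p2 is true.
  14. {¬p3, ¬p5, ¬p4} — ¬p4 is true.
  15. {¬p6, p5} — ¬p6 is true.
  16. {p7, p2, p4} — p2 is true.
  17. {p7, p5, p4} — p5 is true.
  18. {p2, ¬p7, ¬p3} — ¬p7 is true.
  19. {p3, ¬p6, ¬p5} — ¬p6 is true.
  20. {¬p4, ¬p2} — ¬p4 is true.
  21. {p7, ¬p4} — ¬p4 is true.
  22. {¬p2, ¬p3, ¬p6} — ¬p6 is true.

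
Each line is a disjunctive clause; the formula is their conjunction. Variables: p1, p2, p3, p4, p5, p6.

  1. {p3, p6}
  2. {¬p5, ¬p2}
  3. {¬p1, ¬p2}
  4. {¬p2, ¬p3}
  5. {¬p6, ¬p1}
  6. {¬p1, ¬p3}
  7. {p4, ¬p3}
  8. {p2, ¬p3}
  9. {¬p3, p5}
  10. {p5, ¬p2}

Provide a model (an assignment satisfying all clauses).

p1=0, p2=0, p3=0, p4=1, p5=0, p6=1

Check each clause:
  1. {p6, p3} — p6 is true.
  2. {¬p2, ¬p5} — ¬p5 is true.
  3. {¬p1, ¬p2} — ¬p1 is true.
  4. {¬p2, ¬p3} — ¬p3 is true.
  5. {¬p1, ¬p6} — ¬p1 is true.
  6. {¬p1, ¬p3} — ¬p3 is true.
  7. {¬p3, p4} — p4 is true.
  8. {¬p3, p2} — ¬p3 is true.
  9. {¬p3, p5} — ¬p3 is true.
  10. {¬p2, p5} — ¬p2 is true.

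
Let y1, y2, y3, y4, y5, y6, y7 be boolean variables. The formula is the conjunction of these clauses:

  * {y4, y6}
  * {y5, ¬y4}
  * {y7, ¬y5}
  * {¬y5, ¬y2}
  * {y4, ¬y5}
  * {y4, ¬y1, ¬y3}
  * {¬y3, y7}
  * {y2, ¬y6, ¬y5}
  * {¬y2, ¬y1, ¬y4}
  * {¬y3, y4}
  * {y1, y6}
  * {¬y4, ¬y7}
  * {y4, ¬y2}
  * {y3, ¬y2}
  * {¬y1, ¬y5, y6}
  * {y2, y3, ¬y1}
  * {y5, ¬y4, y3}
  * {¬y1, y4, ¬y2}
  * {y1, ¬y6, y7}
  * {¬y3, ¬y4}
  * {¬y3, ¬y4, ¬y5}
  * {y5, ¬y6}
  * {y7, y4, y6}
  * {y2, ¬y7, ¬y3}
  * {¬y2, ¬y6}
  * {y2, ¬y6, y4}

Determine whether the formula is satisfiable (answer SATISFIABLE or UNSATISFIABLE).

y4 = True:
  propagation gives y5=True, y7=True; an empty clause results — contradiction.
y4 = False:
  propagation gives y6=True, y5=False; an empty clause results — contradiction.
Every branch closes, so no satisfying assignment exists.

UNSATISFIABLE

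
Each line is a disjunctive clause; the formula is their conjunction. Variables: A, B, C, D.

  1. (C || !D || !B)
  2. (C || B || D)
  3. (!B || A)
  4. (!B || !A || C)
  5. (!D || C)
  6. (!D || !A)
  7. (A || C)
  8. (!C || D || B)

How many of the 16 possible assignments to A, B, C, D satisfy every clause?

2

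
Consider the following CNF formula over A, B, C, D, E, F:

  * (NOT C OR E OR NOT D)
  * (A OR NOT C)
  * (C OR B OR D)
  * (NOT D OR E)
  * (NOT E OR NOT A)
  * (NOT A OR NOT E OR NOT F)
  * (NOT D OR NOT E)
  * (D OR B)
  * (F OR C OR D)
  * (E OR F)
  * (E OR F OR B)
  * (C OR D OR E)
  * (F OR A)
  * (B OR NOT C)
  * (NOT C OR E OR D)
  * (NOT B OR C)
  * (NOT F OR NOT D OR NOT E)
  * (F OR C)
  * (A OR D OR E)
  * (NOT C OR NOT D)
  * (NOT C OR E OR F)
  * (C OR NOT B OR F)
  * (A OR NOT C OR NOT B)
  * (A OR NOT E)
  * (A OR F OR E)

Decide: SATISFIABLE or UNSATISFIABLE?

E = True:
  propagation gives A=False; an empty clause results — contradiction.
E = False:
  propagation gives D=False, B=True, F=True, C=True; an empty clause results — contradiction.
Every branch closes, so no satisfying assignment exists.

UNSATISFIABLE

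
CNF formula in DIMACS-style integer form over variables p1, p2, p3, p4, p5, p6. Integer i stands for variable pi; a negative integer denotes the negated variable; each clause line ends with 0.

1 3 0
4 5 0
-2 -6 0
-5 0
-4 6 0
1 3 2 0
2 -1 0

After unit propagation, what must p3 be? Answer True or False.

True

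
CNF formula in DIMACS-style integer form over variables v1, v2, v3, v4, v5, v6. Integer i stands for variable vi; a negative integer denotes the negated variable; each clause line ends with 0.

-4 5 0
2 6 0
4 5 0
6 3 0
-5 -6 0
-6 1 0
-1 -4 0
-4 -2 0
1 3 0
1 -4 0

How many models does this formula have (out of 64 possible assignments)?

Satisfying assignments:
  v1=F v2=T v3=T v4=F v5=T v6=F
  v1=T v2=T v3=T v4=F v5=T v6=F
That's 2 in total.

2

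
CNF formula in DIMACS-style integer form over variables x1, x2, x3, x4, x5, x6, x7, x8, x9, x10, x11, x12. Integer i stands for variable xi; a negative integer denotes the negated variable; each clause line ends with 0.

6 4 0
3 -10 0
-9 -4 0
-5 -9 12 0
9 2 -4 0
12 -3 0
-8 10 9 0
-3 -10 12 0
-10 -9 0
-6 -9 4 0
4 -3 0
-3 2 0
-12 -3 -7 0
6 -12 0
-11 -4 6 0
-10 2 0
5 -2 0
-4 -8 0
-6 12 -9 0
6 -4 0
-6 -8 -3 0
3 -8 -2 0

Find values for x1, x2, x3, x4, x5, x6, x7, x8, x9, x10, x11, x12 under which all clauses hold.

x1 = F, x2 = F, x3 = F, x4 = F, x5 = T, x6 = T, x7 = F, x8 = F, x9 = F, x10 = F, x11 = T, x12 = F

x7 occurs only negated in the remaining clauses — set x7 = False.
x8 occurs only negated in the remaining clauses — set x8 = False.
Try x2 = False.
  then x3 is forced to False.
  then x10 is forced to False.
Try x4 = False.
  then x6 is forced to True.
  then x9 is forced to False.
x1, x5, x11, x12 are now unconstrained; take x1 = False, x5 = True, x11 = True, x12 = False.
Every clause has at least one true literal under this assignment.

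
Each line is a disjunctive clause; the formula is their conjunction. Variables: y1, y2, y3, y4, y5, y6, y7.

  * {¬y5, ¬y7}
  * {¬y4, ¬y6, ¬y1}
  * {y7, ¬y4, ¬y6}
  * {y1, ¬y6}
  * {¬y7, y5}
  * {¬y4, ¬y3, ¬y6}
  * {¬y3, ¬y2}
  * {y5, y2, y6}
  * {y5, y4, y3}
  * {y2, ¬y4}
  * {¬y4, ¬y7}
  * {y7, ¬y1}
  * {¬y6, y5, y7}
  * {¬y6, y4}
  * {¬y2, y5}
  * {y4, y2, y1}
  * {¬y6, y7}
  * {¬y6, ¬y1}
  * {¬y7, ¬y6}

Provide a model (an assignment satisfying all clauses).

Try y1 = False.
  then y6 is forced to False.
For the remaining variables, y2 = True, y3 = False, y4 = False, y5 = True, y7 = False works.
Every clause has at least one true literal under this assignment.

y1=0, y2=1, y3=0, y4=0, y5=1, y6=0, y7=0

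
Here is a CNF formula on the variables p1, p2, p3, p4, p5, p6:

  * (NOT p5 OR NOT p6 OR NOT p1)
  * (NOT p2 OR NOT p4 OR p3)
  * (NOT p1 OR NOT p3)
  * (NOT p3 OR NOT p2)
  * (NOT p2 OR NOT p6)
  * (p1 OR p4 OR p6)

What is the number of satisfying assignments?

Split on p1, then p2.
  p1=1, p2=1: remaining (p3,p4,p5,p6) ∈ {(0,0,0,0); (0,0,1,0)} — 2.
  p1=1, p2=0: p4 free; 3 ways for (p3,p5,p6) × 2^1 = 6.
  p1=0, p2=1: a clause becomes empty — 0.
  p1=0, p2=0: p3, p5 free; 3 ways for (p4,p6) × 2^2 = 12.
Total: 2 + 6 + 0 + 12 = 20.

20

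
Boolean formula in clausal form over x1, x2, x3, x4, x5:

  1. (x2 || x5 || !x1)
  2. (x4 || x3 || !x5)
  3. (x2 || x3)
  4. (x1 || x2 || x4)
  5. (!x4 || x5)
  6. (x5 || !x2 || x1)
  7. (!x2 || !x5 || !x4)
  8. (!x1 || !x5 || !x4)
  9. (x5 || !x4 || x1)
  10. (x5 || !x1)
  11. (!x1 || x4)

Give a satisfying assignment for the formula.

x1 = False, x2 = True, x3 = True, x4 = False, x5 = True

x3 occurs only positively in the remaining clauses — set x3 = True.
Branch on x1: take x1 = False.
Set x2 = True and propagate.
  then x5 is forced to True.
  then x4 is forced to False.
Every clause has at least one true literal under this assignment.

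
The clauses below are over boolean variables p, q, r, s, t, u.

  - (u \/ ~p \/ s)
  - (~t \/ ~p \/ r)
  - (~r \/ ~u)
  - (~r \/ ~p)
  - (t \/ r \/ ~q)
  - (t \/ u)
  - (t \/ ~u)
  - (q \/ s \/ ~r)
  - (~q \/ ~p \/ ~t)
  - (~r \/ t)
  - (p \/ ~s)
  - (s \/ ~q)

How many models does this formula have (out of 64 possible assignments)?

2

The models are:
  p=F q=F r=F s=F t=T u=F
  p=F q=F r=F s=F t=T u=T
That's 2 in total.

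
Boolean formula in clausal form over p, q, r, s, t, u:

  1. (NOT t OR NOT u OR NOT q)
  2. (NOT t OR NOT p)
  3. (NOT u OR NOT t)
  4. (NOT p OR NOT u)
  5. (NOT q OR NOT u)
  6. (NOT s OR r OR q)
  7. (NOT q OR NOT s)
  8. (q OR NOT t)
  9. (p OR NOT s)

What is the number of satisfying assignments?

Split on q, then t.
  q=T, t=T: remaining (p,r,s,u) ∈ {(F,F,F,F); (F,T,F,F)} — 2.
  q=T, t=F: remaining (p,r,s,u) ∈ {(F,F,F,F); (F,T,F,F); (T,F,F,F); (T,T,F,F)} — 4.
  q=F, t=T: a clause becomes empty — 0.
  q=F, t=F: 7 of the 16 assignments to (p,r,s,u) work.
Total: 2 + 4 + 0 + 7 = 13.

13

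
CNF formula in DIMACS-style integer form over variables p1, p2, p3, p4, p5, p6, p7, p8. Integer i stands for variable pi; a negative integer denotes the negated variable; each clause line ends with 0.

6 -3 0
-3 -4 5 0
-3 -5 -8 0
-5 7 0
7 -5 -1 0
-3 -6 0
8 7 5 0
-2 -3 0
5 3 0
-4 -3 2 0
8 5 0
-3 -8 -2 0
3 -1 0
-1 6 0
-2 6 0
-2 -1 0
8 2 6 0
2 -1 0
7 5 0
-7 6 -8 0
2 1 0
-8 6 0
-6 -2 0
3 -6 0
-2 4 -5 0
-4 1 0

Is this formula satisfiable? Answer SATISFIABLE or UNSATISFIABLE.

UNSATISFIABLE

p2 = True:
  propagation gives p3=False, p5=True, p7=True, p1=False; an empty clause results — contradiction.
p2 = False:
  propagation gives p1=False; an empty clause results — contradiction.
Every branch closes, so no satisfying assignment exists.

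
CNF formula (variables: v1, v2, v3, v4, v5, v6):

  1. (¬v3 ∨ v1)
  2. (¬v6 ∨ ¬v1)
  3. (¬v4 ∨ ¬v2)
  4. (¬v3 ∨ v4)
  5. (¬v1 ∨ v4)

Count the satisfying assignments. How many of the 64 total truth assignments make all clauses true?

16

Case analysis on v1 and v4:
  v1=1, v4=1: remaining (v2,v3,v5,v6) ∈ {(0,0,0,0); (0,0,1,0); (0,1,0,0); (0,1,1,0)} — 4.
  v1=1, v4=0: a clause becomes empty — 0.
  v1=0, v4=1: remaining (v2,v3,v5,v6) ∈ {(0,0,0,0); (0,0,0,1); (0,0,1,0); (0,0,1,1)} — 4.
  v1=0, v4=0: forces v3=0; v2, v5, v6 free → 2^3 = 8.
Total: 4 + 0 + 4 + 8 = 16.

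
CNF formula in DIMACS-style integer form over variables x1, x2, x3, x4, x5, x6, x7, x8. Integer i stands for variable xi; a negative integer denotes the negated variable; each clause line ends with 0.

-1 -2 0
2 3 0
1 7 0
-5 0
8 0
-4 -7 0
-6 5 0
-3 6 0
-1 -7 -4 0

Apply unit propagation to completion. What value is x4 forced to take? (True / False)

Unit clause (!x5) sets x5 = False.
(x8) is a unit clause: x8 = True.
(x5 || !x6): since x5 = False, the clause reduces to (!x6). x6 = False.
In (!x3 || x6), x6 is now false; !x3 must hold, so x3 = False.
(x3 || x2): since x3 = False, the clause reduces to (x2). x2 = True.
(!x2 || !x1) with x2 = True leaves only !x1, so x1 = False.
From (x7 || x1) and x1 = False: x7 = True.
In (!x7 || !x4), !x7 is now false; !x4 must hold, so x4 = False.

False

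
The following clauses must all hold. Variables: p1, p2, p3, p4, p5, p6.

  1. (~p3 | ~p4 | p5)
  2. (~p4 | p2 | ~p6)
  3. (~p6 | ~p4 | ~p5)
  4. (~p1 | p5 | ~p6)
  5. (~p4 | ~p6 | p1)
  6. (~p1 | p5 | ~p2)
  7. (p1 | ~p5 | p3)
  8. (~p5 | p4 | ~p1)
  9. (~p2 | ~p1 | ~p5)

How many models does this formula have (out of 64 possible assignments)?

21

Split on p5, then p1.
  p5=1, p1=1: remaining (p2,p3,p4,p6) ∈ {(0,0,1,0); (0,1,1,0)} — 2.
  p5=1, p1=0: p2 free; 3 ways for (p3,p4,p6) × 2^1 = 6.
  p5=0, p1=1: remaining (p2,p3,p4,p6) ∈ {(0,0,0,0); (0,0,1,0); (0,1,0,0)} — 3.
  p5=0, p1=0: p2 free; 5 ways for (p3,p4,p6) × 2^1 = 10.
Total: 2 + 6 + 3 + 10 = 21.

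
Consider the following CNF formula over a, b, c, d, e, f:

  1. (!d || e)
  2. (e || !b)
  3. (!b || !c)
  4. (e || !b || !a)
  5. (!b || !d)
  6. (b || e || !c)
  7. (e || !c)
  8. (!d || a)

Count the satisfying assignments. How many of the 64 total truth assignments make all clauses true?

20

Case analysis on b and e:
  b=T, e=T: remaining (a,c,d,f) ∈ {(F,F,F,F); (F,F,F,T); (T,F,F,F); (T,F,F,T)} — 4.
  b=T, e=F: a clause becomes empty — 0.
  b=F, e=T: c, f free; 3 ways for (a,d) × 2^2 = 12.
  b=F, e=F: remaining (a,c,d,f) ∈ {(F,F,F,F); (F,F,F,T); (T,F,F,F); (T,F,F,T)} — 4.
Total: 4 + 0 + 12 + 4 = 20.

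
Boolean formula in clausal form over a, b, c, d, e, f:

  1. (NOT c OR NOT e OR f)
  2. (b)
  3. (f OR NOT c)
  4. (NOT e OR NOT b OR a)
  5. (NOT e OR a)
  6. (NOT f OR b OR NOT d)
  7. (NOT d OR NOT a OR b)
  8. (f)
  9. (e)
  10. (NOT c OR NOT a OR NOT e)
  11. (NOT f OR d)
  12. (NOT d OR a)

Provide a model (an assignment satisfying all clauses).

a=T, b=T, c=F, d=T, e=T, f=T

(b) is a unit clause, so b = True.
(f) is a unit clause, so f = True.
(e) is a unit clause, so e = True.
Unit propagation: (a) forces a = True.
Unit propagation: (NOT c) forces c = False.
(d) is a unit clause, so d = True.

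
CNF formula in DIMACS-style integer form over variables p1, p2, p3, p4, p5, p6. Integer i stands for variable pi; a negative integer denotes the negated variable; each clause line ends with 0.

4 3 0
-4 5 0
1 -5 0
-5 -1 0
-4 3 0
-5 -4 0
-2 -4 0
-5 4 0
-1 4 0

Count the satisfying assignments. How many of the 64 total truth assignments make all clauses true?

Satisfying assignments:
  p1=0 p2=0 p3=1 p4=0 p5=0 p6=0
  p1=0 p2=0 p3=1 p4=0 p5=0 p6=1
  p1=0 p2=1 p3=1 p4=0 p5=0 p6=0
  p1=0 p2=1 p3=1 p4=0 p5=0 p6=1
That's 4 in total.

4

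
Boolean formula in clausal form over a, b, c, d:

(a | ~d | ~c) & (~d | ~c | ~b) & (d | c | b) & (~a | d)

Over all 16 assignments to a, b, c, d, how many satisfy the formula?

8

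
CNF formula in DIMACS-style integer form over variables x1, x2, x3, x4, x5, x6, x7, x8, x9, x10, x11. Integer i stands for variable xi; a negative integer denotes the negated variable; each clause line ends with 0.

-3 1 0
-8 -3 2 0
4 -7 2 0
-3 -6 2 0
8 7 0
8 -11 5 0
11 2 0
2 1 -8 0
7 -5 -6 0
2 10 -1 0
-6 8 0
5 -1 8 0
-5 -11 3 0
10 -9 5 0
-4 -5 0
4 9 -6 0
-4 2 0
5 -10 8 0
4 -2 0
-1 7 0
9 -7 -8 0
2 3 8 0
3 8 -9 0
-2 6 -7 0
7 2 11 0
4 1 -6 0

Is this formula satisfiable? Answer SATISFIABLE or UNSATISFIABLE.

Set x1 = False and propagate.
  then x3 is forced to False.
The remaining clauses are satisfied by x2 = True, x4 = True, x5 = False, x6 = False, x7 = False, x8 = True, x9 = False, x10 = False, x11 = False.
Every clause has at least one true literal under this assignment.
So x1 = 0  x2 = 1  x3 = 0  x4 = 1  x5 = 0  x6 = 0  x7 = 0  x8 = 1  x9 = 0  x10 = 0  x11 = 0 is a satisfying assignment.

SATISFIABLE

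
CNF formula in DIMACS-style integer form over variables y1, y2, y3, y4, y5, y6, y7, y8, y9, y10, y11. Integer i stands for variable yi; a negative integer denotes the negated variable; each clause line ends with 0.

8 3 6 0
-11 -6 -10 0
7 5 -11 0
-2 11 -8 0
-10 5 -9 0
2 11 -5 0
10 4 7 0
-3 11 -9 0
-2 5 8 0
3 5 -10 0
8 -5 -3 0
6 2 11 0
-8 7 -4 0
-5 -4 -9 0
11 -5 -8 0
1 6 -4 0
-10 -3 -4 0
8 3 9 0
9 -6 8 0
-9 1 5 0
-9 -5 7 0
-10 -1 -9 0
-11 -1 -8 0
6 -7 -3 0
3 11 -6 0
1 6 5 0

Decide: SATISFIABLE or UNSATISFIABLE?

SATISFIABLE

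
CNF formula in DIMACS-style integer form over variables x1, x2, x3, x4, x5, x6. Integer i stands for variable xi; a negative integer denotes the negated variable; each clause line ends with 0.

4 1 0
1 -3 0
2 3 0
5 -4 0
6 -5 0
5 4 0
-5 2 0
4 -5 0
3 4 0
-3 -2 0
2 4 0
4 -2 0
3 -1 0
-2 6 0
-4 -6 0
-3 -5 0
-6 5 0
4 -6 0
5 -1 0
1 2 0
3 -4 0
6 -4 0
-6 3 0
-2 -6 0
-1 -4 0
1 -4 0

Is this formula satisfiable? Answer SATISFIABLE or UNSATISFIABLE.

x4 = True:
  propagation gives x5=True, x6=True; an empty clause results — contradiction.
x4 = False:
  propagation gives x1=True, x5=True; an empty clause results — contradiction.
Every branch closes, so no satisfying assignment exists.

UNSATISFIABLE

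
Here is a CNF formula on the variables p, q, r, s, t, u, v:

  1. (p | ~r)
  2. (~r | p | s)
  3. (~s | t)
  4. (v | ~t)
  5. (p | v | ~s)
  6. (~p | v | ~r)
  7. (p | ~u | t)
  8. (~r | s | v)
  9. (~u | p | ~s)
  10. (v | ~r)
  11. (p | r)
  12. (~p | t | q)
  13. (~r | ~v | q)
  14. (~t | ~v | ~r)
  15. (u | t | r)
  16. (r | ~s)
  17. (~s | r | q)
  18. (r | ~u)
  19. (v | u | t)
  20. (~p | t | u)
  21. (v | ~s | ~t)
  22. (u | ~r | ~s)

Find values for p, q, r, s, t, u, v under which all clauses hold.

p = T, q = T, r = F, s = F, t = T, u = F, v = T

q occurs only positively in the remaining clauses — set q = True.
Try p = True.
The remaining clauses are satisfied by r = False, s = False, t = True, u = False, v = True.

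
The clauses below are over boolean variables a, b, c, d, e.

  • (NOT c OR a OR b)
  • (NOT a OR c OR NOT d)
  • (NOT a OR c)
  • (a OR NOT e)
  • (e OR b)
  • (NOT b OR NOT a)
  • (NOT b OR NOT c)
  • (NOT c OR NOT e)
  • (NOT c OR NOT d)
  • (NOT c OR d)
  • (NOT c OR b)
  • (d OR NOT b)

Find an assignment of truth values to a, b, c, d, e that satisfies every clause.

a=False, b=True, c=False, d=True, e=False

Check each clause:
  1. (a OR NOT c OR b) — b is true.
  2. (NOT d OR NOT a OR c) — NOT a is true.
  3. (NOT a OR c) — NOT a is true.
  4. (a OR NOT e) — NOT e is true.
  5. (e OR b) — b is true.
  6. (NOT a OR NOT b) — NOT a is true.
  7. (NOT b OR NOT c) — NOT c is true.
  8. (NOT e OR NOT c) — NOT e is true.
  9. (NOT d OR NOT c) — NOT c is true.
  10. (NOT c OR d) — d is true.
  11. (b OR NOT c) — b is true.
  12. (d OR NOT b) — d is true.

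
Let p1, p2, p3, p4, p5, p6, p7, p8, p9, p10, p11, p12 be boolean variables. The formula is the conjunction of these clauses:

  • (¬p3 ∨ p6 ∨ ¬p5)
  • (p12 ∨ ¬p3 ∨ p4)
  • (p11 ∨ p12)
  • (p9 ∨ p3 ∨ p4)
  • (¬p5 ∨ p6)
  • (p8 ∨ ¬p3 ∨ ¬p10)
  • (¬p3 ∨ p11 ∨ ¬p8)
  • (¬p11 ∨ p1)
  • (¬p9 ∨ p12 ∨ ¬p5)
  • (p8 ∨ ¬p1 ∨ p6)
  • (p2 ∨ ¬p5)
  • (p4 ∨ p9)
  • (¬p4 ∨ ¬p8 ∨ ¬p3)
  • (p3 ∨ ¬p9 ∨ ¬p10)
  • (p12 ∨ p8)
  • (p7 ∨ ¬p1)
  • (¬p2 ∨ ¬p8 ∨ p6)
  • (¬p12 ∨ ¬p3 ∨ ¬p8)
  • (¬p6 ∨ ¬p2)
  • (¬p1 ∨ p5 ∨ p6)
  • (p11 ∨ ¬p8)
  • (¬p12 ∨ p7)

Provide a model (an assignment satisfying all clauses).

p1 = True, p2 = False, p3 = False, p4 = True, p5 = False, p6 = True, p7 = True, p8 = True, p9 = True, p10 = False, p11 = True, p12 = False

p7 occurs only positively in the remaining clauses — set p7 = True.
p10 occurs only negated in the remaining clauses — set p10 = False.
Branch on p1: take p1 = True.
For the remaining variables, p2 = False, p3 = False, p4 = True, p5 = False, p6 = True, p8 = True, p9 = True, p11 = True, p12 = False works.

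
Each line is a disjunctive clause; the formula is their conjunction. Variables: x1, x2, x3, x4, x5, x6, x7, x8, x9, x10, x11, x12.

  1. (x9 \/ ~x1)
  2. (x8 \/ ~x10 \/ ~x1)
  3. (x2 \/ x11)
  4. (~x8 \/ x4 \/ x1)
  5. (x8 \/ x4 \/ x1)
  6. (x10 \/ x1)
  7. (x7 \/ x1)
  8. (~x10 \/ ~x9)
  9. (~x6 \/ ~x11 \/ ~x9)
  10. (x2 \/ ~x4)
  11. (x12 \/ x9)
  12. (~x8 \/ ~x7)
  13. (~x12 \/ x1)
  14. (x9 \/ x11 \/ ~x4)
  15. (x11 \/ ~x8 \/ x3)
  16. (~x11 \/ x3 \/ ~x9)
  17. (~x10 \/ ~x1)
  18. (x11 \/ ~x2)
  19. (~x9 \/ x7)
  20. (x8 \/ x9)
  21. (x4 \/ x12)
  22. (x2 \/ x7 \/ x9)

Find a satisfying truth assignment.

x1 = 1, x2 = 1, x3 = 1, x4 = 0, x5 = 1, x6 = 0, x7 = 1, x8 = 0, x9 = 1, x10 = 0, x11 = 1, x12 = 1

x3 occurs only positively in the remaining clauses — set x3 = True.
x6 occurs only negated in the remaining clauses — set x6 = False.
Branch on x1: take x1 = True.
  then x9 is forced to True.
  then x10 is forced to False.
  then x7 is forced to True.
  then x8 is forced to False.
Try x2 = True.
  then x11 is forced to True.
Set x4 = False and propagate.
  then x12 is forced to True.
x5 is now unconstrained; take x5 = True.
Every clause has at least one true literal under this assignment.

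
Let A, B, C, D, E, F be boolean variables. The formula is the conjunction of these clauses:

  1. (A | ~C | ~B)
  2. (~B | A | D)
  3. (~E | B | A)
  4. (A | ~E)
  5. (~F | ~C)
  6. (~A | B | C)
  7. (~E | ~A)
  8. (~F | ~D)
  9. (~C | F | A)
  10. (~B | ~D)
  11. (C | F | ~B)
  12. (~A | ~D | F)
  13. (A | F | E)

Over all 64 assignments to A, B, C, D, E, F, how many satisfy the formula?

Satisfying assignments:
  A=F B=F C=F D=F E=F F=T
  A=T B=F C=T D=F E=F F=F
  A=T B=T C=F D=F E=F F=T
  A=T B=T C=T D=F E=F F=F
Count: 4.

4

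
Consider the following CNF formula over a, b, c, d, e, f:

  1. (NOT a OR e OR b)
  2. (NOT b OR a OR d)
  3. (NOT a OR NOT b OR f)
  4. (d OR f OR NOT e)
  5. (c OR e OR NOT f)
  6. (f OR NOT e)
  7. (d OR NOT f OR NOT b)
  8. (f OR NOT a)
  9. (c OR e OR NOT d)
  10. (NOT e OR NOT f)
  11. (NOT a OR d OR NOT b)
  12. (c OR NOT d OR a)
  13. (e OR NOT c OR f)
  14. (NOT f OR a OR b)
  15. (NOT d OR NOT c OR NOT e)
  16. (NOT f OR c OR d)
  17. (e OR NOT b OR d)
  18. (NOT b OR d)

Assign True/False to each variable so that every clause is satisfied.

a=T, b=T, c=T, d=T, e=F, f=T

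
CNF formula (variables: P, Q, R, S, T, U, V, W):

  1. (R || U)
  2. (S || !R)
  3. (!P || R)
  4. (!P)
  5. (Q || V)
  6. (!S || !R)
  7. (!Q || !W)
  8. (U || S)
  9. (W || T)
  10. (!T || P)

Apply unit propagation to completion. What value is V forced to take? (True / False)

(!P) stands alone — P = False.
(P || !T) with P = False leaves only !T, so T = False.
(T || W): since T = False, the clause reduces to (W). W = True.
(!Q || !W): since W = True, the clause reduces to (!Q). Q = False.
From (Q || V) and Q = False: V = True.

True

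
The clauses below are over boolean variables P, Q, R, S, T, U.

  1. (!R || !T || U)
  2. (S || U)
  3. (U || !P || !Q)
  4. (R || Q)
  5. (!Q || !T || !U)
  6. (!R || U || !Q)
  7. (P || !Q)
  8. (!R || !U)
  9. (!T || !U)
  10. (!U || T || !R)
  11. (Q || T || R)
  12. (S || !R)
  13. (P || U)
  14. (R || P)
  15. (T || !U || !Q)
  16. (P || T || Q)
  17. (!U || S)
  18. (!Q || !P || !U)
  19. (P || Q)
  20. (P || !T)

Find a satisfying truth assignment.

P=True, Q=False, R=True, S=True, T=False, U=False

Pure literal: S appears only positively; assign S = True.
Try P = True.
For the remaining variables, Q = False, R = True, T = False, U = False works.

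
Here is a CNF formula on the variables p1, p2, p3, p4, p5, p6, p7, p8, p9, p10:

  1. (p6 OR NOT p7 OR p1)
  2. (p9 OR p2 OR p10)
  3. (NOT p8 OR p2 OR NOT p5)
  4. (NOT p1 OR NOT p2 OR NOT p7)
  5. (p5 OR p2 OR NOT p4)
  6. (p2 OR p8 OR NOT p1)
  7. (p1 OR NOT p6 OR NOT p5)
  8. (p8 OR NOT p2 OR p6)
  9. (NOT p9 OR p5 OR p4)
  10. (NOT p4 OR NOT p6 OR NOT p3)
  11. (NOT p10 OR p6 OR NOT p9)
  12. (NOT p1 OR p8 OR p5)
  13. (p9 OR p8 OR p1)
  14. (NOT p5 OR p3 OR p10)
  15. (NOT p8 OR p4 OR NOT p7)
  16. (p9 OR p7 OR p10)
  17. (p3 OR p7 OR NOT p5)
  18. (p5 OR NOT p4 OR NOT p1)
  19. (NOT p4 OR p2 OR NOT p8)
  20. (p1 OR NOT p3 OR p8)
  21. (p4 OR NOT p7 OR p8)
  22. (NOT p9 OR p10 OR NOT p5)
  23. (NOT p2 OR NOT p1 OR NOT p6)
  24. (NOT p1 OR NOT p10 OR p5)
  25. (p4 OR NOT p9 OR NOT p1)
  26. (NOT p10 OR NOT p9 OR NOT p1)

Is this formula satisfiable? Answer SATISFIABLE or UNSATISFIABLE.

Branch on p1: take p1 = False.
The remaining clauses are satisfied by p2 = True, p3 = True, p4 = False, p5 = False, p6 = True, p7 = False, p8 = True, p9 = False, p10 = True.
So p1 = 0  p2 = 1  p3 = 1  p4 = 0  p5 = 0  p6 = 1  p7 = 0  p8 = 1  p9 = 0  p10 = 1 is a satisfying assignment.

SATISFIABLE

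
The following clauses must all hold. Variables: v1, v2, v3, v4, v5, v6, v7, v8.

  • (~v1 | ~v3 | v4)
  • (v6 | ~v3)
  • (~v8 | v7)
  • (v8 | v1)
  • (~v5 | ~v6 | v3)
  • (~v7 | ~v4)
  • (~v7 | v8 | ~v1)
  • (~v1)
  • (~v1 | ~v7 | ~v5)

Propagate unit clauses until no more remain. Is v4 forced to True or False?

False

(~v1) stands alone — v1 = False.
In (v1 | v8), v1 is now false; v8 must hold, so v8 = True.
(v7 | ~v8): since v8 = True, the clause reduces to (v7). v7 = True.
From (~v7 | ~v4) and v7 = True: v4 = False.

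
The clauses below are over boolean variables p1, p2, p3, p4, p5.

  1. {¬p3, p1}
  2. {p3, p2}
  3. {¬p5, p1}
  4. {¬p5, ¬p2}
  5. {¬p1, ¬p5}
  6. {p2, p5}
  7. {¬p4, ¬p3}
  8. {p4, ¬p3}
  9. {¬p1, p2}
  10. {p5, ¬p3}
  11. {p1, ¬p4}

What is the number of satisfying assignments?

3

Satisfying assignments:
  p1=F p2=T p3=F p4=F p5=F
  p1=T p2=T p3=F p4=F p5=F
  p1=T p2=T p3=F p4=T p5=F
That's 3 in total.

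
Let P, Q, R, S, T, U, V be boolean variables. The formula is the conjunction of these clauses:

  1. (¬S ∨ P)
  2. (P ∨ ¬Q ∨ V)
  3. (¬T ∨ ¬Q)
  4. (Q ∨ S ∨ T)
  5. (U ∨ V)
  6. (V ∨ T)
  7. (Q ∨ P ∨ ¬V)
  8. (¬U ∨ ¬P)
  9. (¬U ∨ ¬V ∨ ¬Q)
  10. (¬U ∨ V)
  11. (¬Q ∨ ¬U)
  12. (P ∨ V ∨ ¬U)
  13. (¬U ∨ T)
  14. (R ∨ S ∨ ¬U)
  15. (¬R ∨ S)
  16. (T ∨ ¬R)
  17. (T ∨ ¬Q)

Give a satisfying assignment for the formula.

P = T, Q = F, R = F, S = T, T = T, U = F, V = T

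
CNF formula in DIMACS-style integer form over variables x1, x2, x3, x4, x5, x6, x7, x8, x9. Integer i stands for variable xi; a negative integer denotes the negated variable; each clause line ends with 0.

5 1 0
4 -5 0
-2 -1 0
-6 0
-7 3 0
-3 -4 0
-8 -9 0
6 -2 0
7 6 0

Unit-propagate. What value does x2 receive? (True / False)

False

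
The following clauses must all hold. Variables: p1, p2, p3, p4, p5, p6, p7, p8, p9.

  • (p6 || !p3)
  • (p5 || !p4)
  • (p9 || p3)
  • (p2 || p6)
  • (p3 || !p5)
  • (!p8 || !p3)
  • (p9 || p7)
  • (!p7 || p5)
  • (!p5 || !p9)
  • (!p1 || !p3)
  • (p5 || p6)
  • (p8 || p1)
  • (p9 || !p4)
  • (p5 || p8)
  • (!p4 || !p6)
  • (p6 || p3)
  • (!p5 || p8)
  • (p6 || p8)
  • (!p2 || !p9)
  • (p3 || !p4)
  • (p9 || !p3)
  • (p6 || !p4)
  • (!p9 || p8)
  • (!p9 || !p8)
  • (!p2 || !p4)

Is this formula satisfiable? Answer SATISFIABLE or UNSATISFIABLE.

UNSATISFIABLE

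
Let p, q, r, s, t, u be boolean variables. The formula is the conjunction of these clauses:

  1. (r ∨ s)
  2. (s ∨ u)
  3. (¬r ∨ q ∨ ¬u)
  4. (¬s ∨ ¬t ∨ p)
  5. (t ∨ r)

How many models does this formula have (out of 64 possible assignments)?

17

Case analysis on r and s:
  r=T, s=T: 9 of the 16 assignments to (p,q,t,u) work.
  r=T, s=F: remaining (p,q,t,u) ∈ {(F,T,F,T); (F,T,T,T); (T,T,F,T); (T,T,T,T)} — 4.
  r=F, s=T: remaining (p,q,t,u) ∈ {(T,F,T,F); (T,F,T,T); (T,T,T,F); (T,T,T,T)} — 4.
  r=F, s=F: a clause becomes empty — 0.
Total: 9 + 4 + 4 + 0 = 17.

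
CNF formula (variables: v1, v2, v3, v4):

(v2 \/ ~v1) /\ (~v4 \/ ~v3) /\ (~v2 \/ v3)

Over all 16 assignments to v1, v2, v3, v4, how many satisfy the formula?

The models are:
  v1=F v2=F v3=F v4=F
  v1=F v2=F v3=F v4=T
  v1=F v2=F v3=T v4=F
  v1=F v2=T v3=T v4=F
  v1=T v2=T v3=T v4=F
Count: 5.

5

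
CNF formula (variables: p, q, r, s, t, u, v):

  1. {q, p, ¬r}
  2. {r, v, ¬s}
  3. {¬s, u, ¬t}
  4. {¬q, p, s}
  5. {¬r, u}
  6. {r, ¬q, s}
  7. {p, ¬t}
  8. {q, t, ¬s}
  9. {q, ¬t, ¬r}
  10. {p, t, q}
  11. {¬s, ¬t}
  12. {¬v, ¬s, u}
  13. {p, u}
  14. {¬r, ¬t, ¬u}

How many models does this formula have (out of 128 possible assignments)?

18

Split on s, then t.
  s=T, t=T: a clause becomes empty — 0.
  s=T, t=F: p free; 3 ways for (q,r,u,v) × 2^1 = 6.
  s=F, t=T: remaining (p,q,r,u,v) ∈ {(T,F,F,F,F); (T,F,F,F,T); (T,F,F,T,F); (T,F,F,T,T)} — 4.
  s=F, t=F: v free; 4 ways for (p,q,r,u) × 2^1 = 8.
Total: 0 + 6 + 4 + 8 = 18.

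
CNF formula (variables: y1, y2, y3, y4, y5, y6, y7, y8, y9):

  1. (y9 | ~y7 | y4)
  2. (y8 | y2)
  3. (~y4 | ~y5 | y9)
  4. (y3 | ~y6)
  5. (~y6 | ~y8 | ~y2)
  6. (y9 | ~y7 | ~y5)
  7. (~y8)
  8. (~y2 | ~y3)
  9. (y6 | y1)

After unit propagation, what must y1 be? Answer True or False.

True

(~y8) is a unit clause: y8 = False.
In (y8 | y2), y8 is now false; y2 must hold, so y2 = True.
From (~y2 | ~y3) and y2 = True: y3 = False.
From (~y6 | y3) and y3 = False: y6 = False.
(y1 | y6): since y6 = False, the clause reduces to (y1). y1 = True.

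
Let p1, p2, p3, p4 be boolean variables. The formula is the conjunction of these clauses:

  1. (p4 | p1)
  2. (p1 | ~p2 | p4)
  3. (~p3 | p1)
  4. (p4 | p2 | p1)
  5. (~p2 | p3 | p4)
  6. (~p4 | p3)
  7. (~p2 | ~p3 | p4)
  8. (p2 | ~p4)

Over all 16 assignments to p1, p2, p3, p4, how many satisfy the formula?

The models are:
  p1=T p2=F p3=F p4=F
  p1=T p2=F p3=T p4=F
  p1=T p2=T p3=T p4=T
Count: 3.

3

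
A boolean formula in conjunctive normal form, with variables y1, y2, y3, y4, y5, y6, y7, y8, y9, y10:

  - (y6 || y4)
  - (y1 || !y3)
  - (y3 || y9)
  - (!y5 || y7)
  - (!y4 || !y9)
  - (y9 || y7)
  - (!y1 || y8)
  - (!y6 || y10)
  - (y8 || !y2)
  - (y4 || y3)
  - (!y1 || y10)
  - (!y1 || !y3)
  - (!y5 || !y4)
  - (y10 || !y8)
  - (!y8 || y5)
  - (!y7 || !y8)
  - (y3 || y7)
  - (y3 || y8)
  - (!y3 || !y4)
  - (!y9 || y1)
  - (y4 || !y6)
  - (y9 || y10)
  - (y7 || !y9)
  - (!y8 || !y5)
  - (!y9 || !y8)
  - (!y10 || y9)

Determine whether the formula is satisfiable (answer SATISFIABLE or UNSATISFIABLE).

UNSATISFIABLE

y8 = True:
  propagation gives y10=True, y5=True; an empty clause results — contradiction.
y8 = False:
  propagation gives y1=False, y3=False; an empty clause results — contradiction.
Every branch closes, so no satisfying assignment exists.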